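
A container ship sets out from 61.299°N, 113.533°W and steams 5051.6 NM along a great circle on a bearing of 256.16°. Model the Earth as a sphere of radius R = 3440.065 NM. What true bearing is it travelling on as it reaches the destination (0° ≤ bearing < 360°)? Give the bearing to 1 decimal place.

The arc subtends δ = 5051.6/3440.065 = 1.468461 rad at the centre.
With φ₁ = 61.299° = 1.069869 rad and θ = 256.16° = 4.470835 rad:
Applying the spherical law of cosines for sides, sin φ₂ = sin φ₁ cos δ + cos φ₁ sin δ cos θ = -0.024672, so φ₂ = -1.414°.
Then Δλ = atan2(-0.463857, 0.123798) = -1.309988 rad, from sin θ sin δ cos φ₁ over cos δ − sin φ₁ sin φ₂.
λ₂ = -113.533° + -75.057° = -188.590°, normalized to (−180°, 180°] → 171.410°.
The forward bearing on arrival equals the back-azimuth from the destination plus 180°.
Back-azimuth from P₂ (-1.4°, 171.4°) to P₁ (61.3°, -113.5°), with Δλ' = λ₁ − λ₂ = -284.9°: atan2( sin Δλ' cos φ₁ , cos φ₂ sin φ₁ − sin φ₂ cos φ₁ cos Δλ' ) = 27.8°.
Final bearing = (27.8° + 180°) mod 360° = 207.8°.

final bearing 207.8°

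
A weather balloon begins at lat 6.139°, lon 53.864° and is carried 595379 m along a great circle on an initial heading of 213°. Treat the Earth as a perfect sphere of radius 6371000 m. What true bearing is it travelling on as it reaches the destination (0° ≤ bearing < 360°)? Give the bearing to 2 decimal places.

final bearing 212.80°

The arc subtends δ = 595379/6371000 = 0.093451 rad at the centre.
With φ₁ = 6.139° = 0.107146 rad and θ = 213° = 3.717551 rad:
Applying the spherical law of cosines for sides, sin φ₂ = sin φ₁ cos δ + cos φ₁ sin δ cos θ = 0.028662, so φ₂ = 1.642°.
For the longitude increment, Δλ = atan2( sin θ sin δ cos φ₁, cos δ − sin φ₁ sin φ₂ ) = atan2(-0.050532, 0.992571) = -2.914°.
λ₂ = λ₁ + Δλ = 50.950°.
The forward bearing on arrival equals the back-azimuth from the destination plus 180°.
Back-azimuth from P₂ (1.64°, 50.95°) to P₁ (6.14°, 53.86°), with Δλ' = λ₁ − λ₂ = 2.91°: atan2( sin Δλ' cos φ₁ , cos φ₂ sin φ₁ − sin φ₂ cos φ₁ cos Δλ' ) = 32.80°.
Final bearing = (32.80° + 180°) mod 360° = 212.80°.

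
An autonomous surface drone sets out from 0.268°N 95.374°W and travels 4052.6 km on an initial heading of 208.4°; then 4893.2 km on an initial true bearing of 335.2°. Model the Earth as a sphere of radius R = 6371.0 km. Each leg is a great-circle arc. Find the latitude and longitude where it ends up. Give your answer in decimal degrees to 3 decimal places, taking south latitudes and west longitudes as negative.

latitude 9.555°, longitude -131.861°

Apply the spherical direct solution leg by leg, carrying full precision between legs.
Leg 1: from (0.268°, -95.374°), δ = 4052.6/6371 = 0.636101 rad, θ = 208.4° → φ = -31.252°, λ = -114.674°.
Leg 2: from (-31.252°, -114.674°), δ = 4893.2/6371 = 0.768043 rad, θ = 335.2° → φ = 9.555°, λ = -131.861°.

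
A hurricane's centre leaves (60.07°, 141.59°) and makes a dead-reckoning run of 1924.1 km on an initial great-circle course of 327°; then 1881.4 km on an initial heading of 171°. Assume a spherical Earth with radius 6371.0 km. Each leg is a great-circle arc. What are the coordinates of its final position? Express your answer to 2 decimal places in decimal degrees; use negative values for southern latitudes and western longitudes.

Apply the spherical direct solution leg by leg, carrying full precision between legs.
Leg 1: from (60.07°, 141.59°), δ = 1924.1/6371 = 0.302009 rad, θ = 327° → φ = 72.15°, λ = 109.68°.
Leg 2: from (72.15°, 109.68°), δ = 1881.4/6371 = 0.295307 rad, θ = 171° → φ = 55.34°, λ = 114.27°.

latitude 55.34°, longitude 114.27°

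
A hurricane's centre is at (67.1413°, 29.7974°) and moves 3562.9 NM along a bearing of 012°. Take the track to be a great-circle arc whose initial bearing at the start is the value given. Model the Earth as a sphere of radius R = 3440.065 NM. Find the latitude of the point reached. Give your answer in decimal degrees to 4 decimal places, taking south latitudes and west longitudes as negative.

δ = 3562.9/3440.065 = 1.035707 rad (59.3416°).
Converting: φ₁ = 1.171837 rad, θ = 0.209440 rad.
sin φ₂ = sin φ₁ cos δ + cos φ₁ sin δ cos θ = (0.921466)(0.509918) + (0.388460)(0.860223)(0.978148) = 0.796732
φ₂ = asin(0.796732) = 0.921867 rad = 52.8191°.
For the longitude increment, Δλ = atan2( sin θ sin δ cos φ₁, cos δ − sin φ₁ sin φ₂ ) = atan2(0.069476, -0.224243) = 162.7857°.
λ₂ = 29.7974° + 162.7857° = 192.5831°, normalized to (−180°, 180°] → -167.4169°.

latitude 52.8191°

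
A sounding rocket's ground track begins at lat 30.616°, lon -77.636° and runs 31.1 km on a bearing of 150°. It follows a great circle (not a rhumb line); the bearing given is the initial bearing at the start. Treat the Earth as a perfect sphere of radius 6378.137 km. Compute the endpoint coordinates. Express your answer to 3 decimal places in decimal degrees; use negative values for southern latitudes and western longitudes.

latitude 30.374°, longitude -77.474°

Central angle δ = d/R = 0.004876 rad.
Converting: φ₁ = 0.534350 rad, θ = 2.617994 rad.
sin φ₂ = sin φ₁ cos δ + cos φ₁ sin δ cos θ = (0.509282)(0.999988) + (0.860600)(0.004876)(-0.866025) = 0.505642
φ₂ = asin(0.505642) = 0.530125 rad = 30.374°.
For the longitude increment, Δλ = atan2( sin θ sin δ cos φ₁, cos δ − sin φ₁ sin φ₂ ) = atan2(0.002098, 0.742474) = 0.162°.
λ₂ = -77.636° + 0.162° = -77.474°.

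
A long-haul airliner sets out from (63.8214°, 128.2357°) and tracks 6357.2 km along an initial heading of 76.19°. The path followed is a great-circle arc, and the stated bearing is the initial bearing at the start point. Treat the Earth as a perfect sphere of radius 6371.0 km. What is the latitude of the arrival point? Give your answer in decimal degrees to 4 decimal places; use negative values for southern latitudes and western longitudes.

latitude 35.1000°

Angular distance δ = d/R = 6357.2 / 6371 = 0.997834 rad.
Start latitude φ₁ = 1.113894 rad; initial bearing θ = 1.329766 rad.
Destination latitude: φ₂ = arcsin( sin φ₁ cos δ + cos φ₁ sin δ cos θ ) = arcsin(0.575005) = 35.1000°.
Then Δλ = atan2(0.359999, 0.026101) = 1.498421 rad, from sin θ sin δ cos φ₁ over cos δ − sin φ₁ sin φ₂.
λ₂ = 128.2357° + 85.8532° = 214.0889°, normalized to (−180°, 180°] → -145.9111°.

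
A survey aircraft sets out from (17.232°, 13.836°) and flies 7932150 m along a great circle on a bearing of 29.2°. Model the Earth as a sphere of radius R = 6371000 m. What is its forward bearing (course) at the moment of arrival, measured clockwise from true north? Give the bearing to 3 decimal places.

The arc subtends δ = 7932150/6371000 = 1.245040 rad at the centre.
With φ₁ = 17.232° = 0.300755 rad and θ = 29.2° = 0.509636 rad:
Destination latitude: φ₂ = arcsin( sin φ₁ cos δ + cos φ₁ sin δ cos θ ) = arcsin(0.884697) = 62.214°.
For the longitude increment, Δλ = atan2( sin θ sin δ cos φ₁, cos δ − sin φ₁ sin φ₂ ) = atan2(0.441456, 0.057941) = 82.523°.
λ₂ = 13.836° + 82.523° = 96.359°.
The forward bearing on arrival equals the back-azimuth from the destination plus 180°.
Back-azimuth from P₂ (62.214°, 96.359°) to P₁ (17.232°, 13.836°), with Δλ' = λ₁ − λ₂ = -82.523°: atan2( sin Δλ' cos φ₁ , cos φ₂ sin φ₁ − sin φ₂ cos φ₁ cos Δλ' ) = 271.702°.
Final bearing = (271.702° + 180°) mod 360° = 91.702°.

final bearing 91.702°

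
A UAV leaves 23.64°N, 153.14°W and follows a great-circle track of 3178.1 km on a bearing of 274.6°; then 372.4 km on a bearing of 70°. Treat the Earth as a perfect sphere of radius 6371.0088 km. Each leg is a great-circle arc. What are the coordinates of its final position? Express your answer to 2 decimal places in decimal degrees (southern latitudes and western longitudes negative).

latitude 23.89°, longitude 179.16°

Apply the spherical direct solution leg by leg, carrying full precision between legs.
Leg 1: from (23.64°, -153.14°), δ = 3178.1/6371.0088 = 0.498838 rad, θ = 274.6° → φ = 22.78°, λ = 175.71°.
Leg 2: from (22.78°, 175.71°), δ = 372.4/6371.0088 = 0.058452 rad, θ = 70° → φ = 23.89°, λ = 179.16°.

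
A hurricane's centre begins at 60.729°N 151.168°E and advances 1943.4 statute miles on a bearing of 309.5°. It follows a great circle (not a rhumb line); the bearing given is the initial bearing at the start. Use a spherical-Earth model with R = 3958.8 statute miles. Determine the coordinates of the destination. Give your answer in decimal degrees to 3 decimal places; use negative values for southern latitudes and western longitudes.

Angular distance δ = d/R = 1943.4 / 3958.8 = 0.490906 rad.
Start latitude φ₁ = 1.059921 rad; initial bearing θ = 5.401794 rad.
sin φ₂ = sin φ₁ cos δ + cos φ₁ sin δ cos θ = (0.872317)(0.881906) + (0.488941)(0.471425)(0.636078) = 0.915917
φ₂ = asin(0.915917) = 1.157787 rad = 66.336°.
For the longitude increment, Δλ = atan2( sin θ sin δ cos φ₁, cos δ − sin φ₁ sin φ₂ ) = atan2(-0.177859, 0.082936) = -65.000°.
λ₂ = 151.168° + -65.000° = 86.168°.

latitude 66.336°, longitude 86.168°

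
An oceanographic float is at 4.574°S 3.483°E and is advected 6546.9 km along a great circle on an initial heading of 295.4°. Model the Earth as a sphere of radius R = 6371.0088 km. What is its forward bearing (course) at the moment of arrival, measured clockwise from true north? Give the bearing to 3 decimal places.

final bearing 287.809°

δ = 6546.9/6371.0088 = 1.027608 rad (58.8776°).
Start latitude φ₁ = -0.079831 rad; initial bearing θ = 5.155703 rad.
Applying the spherical law of cosines for sides, sin φ₂ = sin φ₁ cos δ + cos φ₁ sin δ cos θ = 0.324808, so φ₂ = 18.954°.
Then Δλ = atan2(-0.770851, 0.542770) = -0.957312 rad, from sin θ sin δ cos φ₁ over cos δ − sin φ₁ sin φ₂.
λ₂ = 3.483° + -54.850° = -51.367°.
The forward bearing on arrival equals the back-azimuth from the destination plus 180°.
Back-azimuth from P₂ (18.954°, -51.367°) to P₁ (-4.574°, 3.483°), with Δλ' = λ₁ − λ₂ = 54.850°: atan2( sin Δλ' cos φ₁ , cos φ₂ sin φ₁ − sin φ₂ cos φ₁ cos Δλ' ) = 107.809°.
Final bearing = (107.809° + 180°) mod 360° = 287.809°.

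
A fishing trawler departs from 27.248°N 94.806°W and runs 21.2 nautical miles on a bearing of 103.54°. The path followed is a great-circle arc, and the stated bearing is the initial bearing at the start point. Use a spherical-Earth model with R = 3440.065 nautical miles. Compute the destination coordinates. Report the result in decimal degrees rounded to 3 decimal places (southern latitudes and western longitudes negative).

latitude 27.165°, longitude -94.420°

Angular distance δ = d/R = 21.2 / 3440.065 = 0.006163 rad.
Start latitude φ₁ = 0.475567 rad; initial bearing θ = 1.807114 rad.
Destination latitude: φ₂ = arcsin( sin φ₁ cos δ + cos φ₁ sin δ cos θ ) = arcsin(0.456551) = 27.165°.
For the longitude increment, Δλ = atan2( sin θ sin δ cos φ₁, cos δ − sin φ₁ sin φ₂ ) = atan2(0.005327, 0.790952) = 0.386°.
λ₂ = -94.806° + 0.386° = -94.420°.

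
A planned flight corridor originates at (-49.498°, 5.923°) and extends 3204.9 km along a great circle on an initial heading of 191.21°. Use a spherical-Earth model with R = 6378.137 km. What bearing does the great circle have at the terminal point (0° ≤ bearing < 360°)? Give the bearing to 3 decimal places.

The arc subtends δ = 3204.9/6378.137 = 0.502482 rad at the centre.
With φ₁ = -49.498° = -0.863903 rad and θ = 191.21° = 3.337244 rad:
Destination latitude: φ₂ = arcsin( sin φ₁ cos δ + cos φ₁ sin δ cos θ ) = arcsin(-0.973213) = -76.709°.
For the longitude increment, Δλ = atan2( sin θ sin δ cos φ₁, cos δ − sin φ₁ sin φ₂ ) = atan2(-0.060808, 0.136375) = -24.031°.
λ₂ = 5.923° + -24.031° = -18.108°.
The forward bearing on arrival equals the back-azimuth from the destination plus 180°.
Back-azimuth from P₂ (-76.709°, -18.108°) to P₁ (-49.498°, 5.923°), with Δλ' = λ₁ − λ₂ = 24.031°: atan2( sin Δλ' cos φ₁ , cos φ₂ sin φ₁ − sin φ₂ cos φ₁ cos Δλ' ) = 33.311°.
Final bearing = (33.311° + 180°) mod 360° = 213.311°.

final bearing 213.311°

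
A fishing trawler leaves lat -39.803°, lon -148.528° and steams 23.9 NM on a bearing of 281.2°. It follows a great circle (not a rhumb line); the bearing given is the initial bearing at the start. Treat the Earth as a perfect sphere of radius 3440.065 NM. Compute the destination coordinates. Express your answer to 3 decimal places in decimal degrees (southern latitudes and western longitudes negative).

latitude -39.725°, longitude -149.036°

Angular distance δ = d/R = 23.9 / 3440.065 = 0.006948 rad.
Start latitude φ₁ = -0.694693 rad; initial bearing θ = 4.907866 rad.
sin φ₂ = sin φ₁ cos δ + cos φ₁ sin δ cos θ = (-0.640150)(0.999976) + (0.768250)(0.006947)(0.194234) = -0.639098
φ₂ = asin(-0.639098) = -0.693325 rad = -39.725°.
Then Δλ = atan2(-0.005236, 0.590857) = -0.008861 rad, from sin θ sin δ cos φ₁ over cos δ − sin φ₁ sin φ₂.
Hence λ₂ = -148.528° + -0.508° = -149.036°.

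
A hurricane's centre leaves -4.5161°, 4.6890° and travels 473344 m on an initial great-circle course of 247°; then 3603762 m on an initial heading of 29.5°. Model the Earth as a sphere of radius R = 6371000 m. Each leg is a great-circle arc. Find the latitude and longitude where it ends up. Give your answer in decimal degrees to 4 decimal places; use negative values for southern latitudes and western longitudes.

Apply the spherical direct solution leg by leg, carrying full precision between legs.
Leg 1: from (-4.5161°, 4.6890°), δ = 473344/6371000 = 0.074297 rad, θ = 247° → φ = -6.1675°, λ = 0.7482°.
Leg 2: from (-6.1675°, 0.7482°), δ = 3603762/6371000 = 0.565651 rad, θ = 29.5° → φ = 21.9057°, λ = 17.2748°.

latitude 21.9057°, longitude 17.2748°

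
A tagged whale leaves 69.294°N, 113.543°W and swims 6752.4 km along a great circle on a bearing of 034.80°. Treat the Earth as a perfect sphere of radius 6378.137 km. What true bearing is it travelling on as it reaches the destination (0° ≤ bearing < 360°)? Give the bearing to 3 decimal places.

Central angle δ = d/R = 1.058679 rad.
With φ₁ = 69.294° = 1.209408 rad and θ = 34.8° = 0.607375 rad:
Destination latitude: φ₂ = arcsin( sin φ₁ cos δ + cos φ₁ sin δ cos θ ) = arcsin(0.711460) = 45.354°.
Then Δλ = atan2(0.175901, -0.175481) = 2.354999 rad, from sin θ sin δ cos φ₁ over cos δ − sin φ₁ sin φ₂.
Hence λ₂ = -113.543° + 134.932° = 21.389°.
The forward bearing on arrival equals the back-azimuth from the destination plus 180°.
Back-azimuth from P₂ (45.354°, 21.389°) to P₁ (69.294°, -113.543°), with Δλ' = λ₁ − λ₂ = -134.932°: atan2( sin Δλ' cos φ₁ , cos φ₂ sin φ₁ − sin φ₂ cos φ₁ cos Δλ' ) = 343.313°.
Final bearing = (343.313° + 180°) mod 360° = 163.313°.

final bearing 163.313°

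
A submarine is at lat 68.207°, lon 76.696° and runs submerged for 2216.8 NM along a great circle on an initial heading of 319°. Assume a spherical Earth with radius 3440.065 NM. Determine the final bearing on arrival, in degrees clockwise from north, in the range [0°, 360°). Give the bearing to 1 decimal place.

final bearing 216.1°

δ = 2216.8/3440.065 = 0.644406 rad (36.9218°).
With φ₁ = 68.207° = 1.190437 rad and θ = 319° = 5.567600 rad:
Applying the spherical law of cosines for sides, sin φ₂ = sin φ₁ cos δ + cos φ₁ sin δ cos θ = 0.910637, so φ₂ = 65.593°.
For the longitude increment, Δλ = atan2( sin θ sin δ cos φ₁, cos δ − sin φ₁ sin φ₂ ) = atan2(-0.146315, -0.046098) = -107.488°.
λ₂ = 76.696° + -107.488° = -30.792°.
The forward bearing on arrival equals the back-azimuth from the destination plus 180°.
Back-azimuth from P₂ (65.6°, -30.8°) to P₁ (68.2°, 76.7°), with Δλ' = λ₁ − λ₂ = 107.5°: atan2( sin Δλ' cos φ₁ , cos φ₂ sin φ₁ − sin φ₂ cos φ₁ cos Δλ' ) = 36.1°.
Final bearing = (36.1° + 180°) mod 360° = 216.1°.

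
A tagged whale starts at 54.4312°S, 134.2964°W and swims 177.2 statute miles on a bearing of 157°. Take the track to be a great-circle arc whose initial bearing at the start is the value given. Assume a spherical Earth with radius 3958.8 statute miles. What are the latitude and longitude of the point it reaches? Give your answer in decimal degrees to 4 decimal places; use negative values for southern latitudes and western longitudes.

latitude -56.7788°, longitude -132.4677°

Angular distance δ = d/R = 177.2 / 3958.8 = 0.044761 rad.
Converting: φ₁ = -0.950004 rad, θ = 2.740167 rad.
Applying the spherical law of cosines for sides, sin φ₂ = sin φ₁ cos δ + cos φ₁ sin δ cos θ = -0.836562, so φ₂ = -56.7788°.
Δλ = atan2( sin θ sin δ cos φ₁ , cos δ − sin φ₁ sin φ₂ ) = atan2(0.010170, 0.318524) = 0.031917 rad = 1.8287°.
Hence λ₂ = -134.2964° + 1.8287° = -132.4677°.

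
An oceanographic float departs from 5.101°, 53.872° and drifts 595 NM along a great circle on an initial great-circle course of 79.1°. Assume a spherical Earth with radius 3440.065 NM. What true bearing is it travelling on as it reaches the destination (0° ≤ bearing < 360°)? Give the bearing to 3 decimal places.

Central angle δ = d/R = 0.172962 rad.
Converting: φ₁ = 0.089029 rad, θ = 1.380555 rad.
sin φ₂ = sin φ₁ cos δ + cos φ₁ sin δ cos θ = (0.088912)(0.985079) + (0.996040)(0.172101)(0.189095) = 0.120000
φ₂ = asin(0.120000) = 0.120290 rad = 6.892°.
Then Δλ = atan2(0.168327, 0.974410) = 0.171059 rad, from sin θ sin δ cos φ₁ over cos δ − sin φ₁ sin φ₂.
Hence λ₂ = 53.872° + 9.801° = 63.673°.
The forward bearing on arrival equals the back-azimuth from the destination plus 180°.
Back-azimuth from P₂ (6.892°, 63.673°) to P₁ (5.101°, 53.872°), with Δλ' = λ₁ − λ₂ = -9.801°: atan2( sin Δλ' cos φ₁ , cos φ₂ sin φ₁ − sin φ₂ cos φ₁ cos Δλ' ) = 260.126°.
Final bearing = (260.126° + 180°) mod 360° = 80.126°.

final bearing 80.126°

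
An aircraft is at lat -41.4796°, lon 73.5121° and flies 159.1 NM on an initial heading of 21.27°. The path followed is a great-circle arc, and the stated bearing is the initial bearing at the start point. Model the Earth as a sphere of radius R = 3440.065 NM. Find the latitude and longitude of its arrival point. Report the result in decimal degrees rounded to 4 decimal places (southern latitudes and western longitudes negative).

latitude -39.0035°, longitude 74.7488°

The arc subtends δ = 159.1/3440.065 = 0.046249 rad at the centre.
Start latitude φ₁ = -0.723956 rad; initial bearing θ = 0.371232 rad.
Applying the spherical law of cosines for sides, sin φ₂ = sin φ₁ cos δ + cos φ₁ sin δ cos θ = -0.629367, so φ₂ = -39.0035°.
Δλ = atan2( sin θ sin δ cos φ₁ , cos δ − sin φ₁ sin φ₂ ) = atan2(0.012565, 0.582067) = 0.021584 rad = 1.2367°.
λ₂ = λ₁ + Δλ = 74.7488°.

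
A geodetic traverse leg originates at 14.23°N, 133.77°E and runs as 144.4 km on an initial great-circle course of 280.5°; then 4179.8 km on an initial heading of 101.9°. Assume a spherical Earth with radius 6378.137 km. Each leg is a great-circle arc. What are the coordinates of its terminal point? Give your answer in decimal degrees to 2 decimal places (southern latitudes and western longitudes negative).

latitude 4.38°, longitude 169.18°

Apply the spherical direct solution leg by leg, carrying full precision between legs.
Leg 1: from (14.23°, 133.77°), δ = 144.4/6378.137 = 0.022640 rad, θ = 280.5° → φ = 14.46°, λ = 132.45°.
Leg 2: from (14.46°, 132.45°), δ = 4179.8/6378.137 = 0.655332 rad, θ = 101.9° → φ = 4.38°, λ = 169.18°.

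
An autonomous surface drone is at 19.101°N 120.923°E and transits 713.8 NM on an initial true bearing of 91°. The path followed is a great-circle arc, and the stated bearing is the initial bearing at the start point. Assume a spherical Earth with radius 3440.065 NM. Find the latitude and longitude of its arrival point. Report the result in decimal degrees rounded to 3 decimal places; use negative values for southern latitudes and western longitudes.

Central angle δ = d/R = 0.207496 rad.
Converting: φ₁ = 0.333375 rad, θ = 1.588250 rad.
Destination latitude: φ₂ = arcsin( sin φ₁ cos δ + cos φ₁ sin δ cos θ ) = arcsin(0.316818) = 18.471°.
Then Δλ = atan2(0.194638, 0.874876) = 0.218910 rad, from sin θ sin δ cos φ₁ over cos δ − sin φ₁ sin φ₂.
λ₂ = 120.923° + 12.543° = 133.466°.

latitude 18.471°, longitude 133.466°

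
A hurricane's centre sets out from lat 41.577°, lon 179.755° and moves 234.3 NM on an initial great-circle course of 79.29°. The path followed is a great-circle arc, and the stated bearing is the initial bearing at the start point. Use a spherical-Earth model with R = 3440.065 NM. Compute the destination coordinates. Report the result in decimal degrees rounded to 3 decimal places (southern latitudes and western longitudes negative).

δ = 234.3/3440.065 = 0.068109 rad (3.9024°).
Converting: φ₁ = 0.725656 rad, θ = 1.383872 rad.
Destination latitude: φ₂ = arcsin( sin φ₁ cos δ + cos φ₁ sin δ cos θ ) = arcsin(0.671548) = 42.187°.
Then Δλ = atan2(0.050024, 0.552024) = 0.090372 rad, from sin θ sin δ cos φ₁ over cos δ − sin φ₁ sin φ₂.
λ₂ = 179.755° + 5.178° = 184.933°, normalized to (−180°, 180°] → -175.067°.

latitude 42.187°, longitude -175.067°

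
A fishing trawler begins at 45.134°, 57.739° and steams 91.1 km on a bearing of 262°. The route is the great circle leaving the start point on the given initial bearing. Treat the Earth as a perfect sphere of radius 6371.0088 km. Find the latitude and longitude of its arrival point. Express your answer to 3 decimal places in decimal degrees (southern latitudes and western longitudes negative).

latitude 45.014°, longitude 56.591°

The arc subtends δ = 91.1/6371.0088 = 0.014299 rad at the centre.
With φ₁ = 45.134° = 0.787737 rad and θ = 262° = 4.572763 rad:
sin φ₂ = sin φ₁ cos δ + cos φ₁ sin δ cos θ = (0.708759)(0.999898) + (0.705451)(0.014299)(-0.139173) = 0.707282
φ₂ = asin(0.707282) = 0.785646 rad = 45.014°.
Δλ = atan2( sin θ sin δ cos φ₁ , cos δ − sin φ₁ sin φ₂ ) = atan2(-0.009989, 0.498605) = -0.020031 rad = -1.148°.
λ₂ = 57.739° + -1.148° = 56.591°.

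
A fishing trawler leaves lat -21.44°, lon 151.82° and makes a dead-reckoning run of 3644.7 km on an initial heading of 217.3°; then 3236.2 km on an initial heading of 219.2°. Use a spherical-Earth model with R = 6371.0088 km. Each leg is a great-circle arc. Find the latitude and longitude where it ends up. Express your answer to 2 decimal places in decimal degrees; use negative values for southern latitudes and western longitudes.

Apply the spherical direct solution leg by leg, carrying full precision between legs.
Leg 1: from (-21.44°, 151.82°), δ = 3644.7/6371.0088 = 0.572076 rad, θ = 217.3° → φ = -45.09°, λ = 124.13°.
Leg 2: from (-45.09°, 124.13°), δ = 3236.2/6371.0088 = 0.507957 rad, θ = 219.2° → φ = -62.24°, λ = 82.83°.

latitude -62.24°, longitude 82.83°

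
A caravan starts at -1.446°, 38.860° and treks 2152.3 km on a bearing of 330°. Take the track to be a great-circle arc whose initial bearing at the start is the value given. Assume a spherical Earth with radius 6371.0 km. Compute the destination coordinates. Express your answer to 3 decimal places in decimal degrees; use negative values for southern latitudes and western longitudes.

latitude 15.256°, longitude 28.969°

Central angle δ = d/R = 0.337828 rad.
Converting: φ₁ = -0.025237 rad, θ = 5.759587 rad.
Applying the spherical law of cosines for sides, sin φ₂ = sin φ₁ cos δ + cos φ₁ sin δ cos θ = 0.263134, so φ₂ = 15.256°.
Then Δλ = atan2(-0.165666, 0.950117) = -0.172629 rad, from sin θ sin δ cos φ₁ over cos δ − sin φ₁ sin φ₂.
λ₂ = 38.860° + -9.891° = 28.969°.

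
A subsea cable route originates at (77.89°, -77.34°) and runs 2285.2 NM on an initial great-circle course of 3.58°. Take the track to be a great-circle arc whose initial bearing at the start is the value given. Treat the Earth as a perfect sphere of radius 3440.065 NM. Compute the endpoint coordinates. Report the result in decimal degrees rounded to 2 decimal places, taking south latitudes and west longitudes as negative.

Angular distance δ = d/R = 2285.2 / 3440.065 = 0.664290 rad.
With φ₁ = 77.89° = 1.359437 rad and θ = 3.58° = 0.062483 rad:
sin φ₂ = sin φ₁ cos δ + cos φ₁ sin δ cos θ = (0.977747)(0.787355) + (0.209789)(0.616500)(0.998049) = 0.898916
φ₂ = asin(0.898916) = 1.117290 rad = 64.02°.
Δλ = atan2( sin θ sin δ cos φ₁ , cos δ − sin φ₁ sin φ₂ ) = atan2(0.008076, -0.091557) = 3.053614 rad = 174.96°.
λ₂ = -77.34° + 174.96° = 97.62°.

latitude 64.02°, longitude 97.62°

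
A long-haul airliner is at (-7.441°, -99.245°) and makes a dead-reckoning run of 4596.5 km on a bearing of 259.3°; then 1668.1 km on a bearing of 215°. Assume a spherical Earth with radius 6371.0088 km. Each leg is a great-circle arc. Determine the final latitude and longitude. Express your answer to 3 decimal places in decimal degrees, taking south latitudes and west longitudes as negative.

latitude -24.726°, longitude -150.344°

Apply the spherical direct solution leg by leg, carrying full precision between legs.
Leg 1: from (-7.441°, -99.245°), δ = 4596.5/6371.0088 = 0.721471 rad, θ = 259.3° → φ = -12.641°, λ = -140.937°.
Leg 2: from (-12.641°, -140.937°), δ = 1668.1/6371.0088 = 0.261827 rad, θ = 215° → φ = -24.726°, λ = -150.344°.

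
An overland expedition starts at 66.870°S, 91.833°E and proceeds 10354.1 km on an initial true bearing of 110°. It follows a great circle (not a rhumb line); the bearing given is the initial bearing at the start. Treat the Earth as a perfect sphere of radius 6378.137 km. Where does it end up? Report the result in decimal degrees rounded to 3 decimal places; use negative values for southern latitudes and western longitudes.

Angular distance δ = d/R = 10354.1 / 6378.137 = 1.623374 rad.
With φ₁ = -66.870° = -1.167102 rad and θ = 110° = 1.919862 rad:
Applying the spherical law of cosines for sides, sin φ₂ = sin φ₁ cos δ + cos φ₁ sin δ cos θ = -0.085838, so φ₂ = -4.924°.
Δλ = atan2( sin θ sin δ cos φ₁ , cos δ − sin φ₁ sin φ₂ ) = atan2(0.368619, -0.131491) = 1.913438 rad = 109.632°.
λ₂ = 91.833° + 109.632° = 201.465°, normalized to (−180°, 180°] → -158.535°.

latitude -4.924°, longitude -158.535°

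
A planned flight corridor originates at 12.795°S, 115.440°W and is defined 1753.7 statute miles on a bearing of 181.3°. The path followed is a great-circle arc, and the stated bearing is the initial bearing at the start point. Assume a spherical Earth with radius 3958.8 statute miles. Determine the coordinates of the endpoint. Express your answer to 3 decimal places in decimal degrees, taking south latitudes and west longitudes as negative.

latitude -38.168°, longitude -116.149°

Central angle δ = d/R = 0.442988 rad.
Start latitude φ₁ = -0.223315 rad; initial bearing θ = 3.164282 rad.
Applying the spherical law of cosines for sides, sin φ₂ = sin φ₁ cos δ + cos φ₁ sin δ cos θ = -0.617976, so φ₂ = -38.168°.
Δλ = atan2( sin θ sin δ cos φ₁ , cos δ − sin φ₁ sin φ₂ ) = atan2(-0.009483, 0.766616) = -0.012370 rad = -0.709°.
Hence λ₂ = -115.440° + -0.709° = -116.149°.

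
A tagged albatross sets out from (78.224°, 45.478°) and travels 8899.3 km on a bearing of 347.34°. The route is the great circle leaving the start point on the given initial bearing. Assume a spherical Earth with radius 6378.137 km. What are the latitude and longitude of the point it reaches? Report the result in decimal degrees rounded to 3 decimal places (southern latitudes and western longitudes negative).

latitude 21.531°, longitude -121.108°

Central angle δ = d/R = 1.395282 rad.
Converting: φ₁ = 1.365266 rad, θ = 6.062227 rad.
sin φ₂ = sin φ₁ cos δ + cos φ₁ sin δ cos θ = (0.978953)(0.174615) + (0.204086)(0.984637)(0.975688) = 0.367004
φ₂ = asin(0.367004) = 0.375787 rad = 21.531°.
Then Δλ = atan2(-0.044041, -0.184666) = -2.907474 rad, from sin θ sin δ cos φ₁ over cos δ − sin φ₁ sin φ₂.
Hence λ₂ = 45.478° + -166.586° = -121.108°.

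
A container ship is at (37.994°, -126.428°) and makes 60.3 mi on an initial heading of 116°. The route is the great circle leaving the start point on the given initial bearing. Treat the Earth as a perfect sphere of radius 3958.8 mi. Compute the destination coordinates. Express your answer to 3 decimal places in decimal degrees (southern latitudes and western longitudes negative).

latitude 37.607°, longitude -125.438°

Angular distance δ = d/R = 60.3 / 3958.8 = 0.015232 rad.
With φ₁ = 37.994° = 0.663120 rad and θ = 116° = 2.024582 rad:
Destination latitude: φ₂ = arcsin( sin φ₁ cos δ + cos φ₁ sin δ cos θ ) = arcsin(0.610246) = 37.607°.
Δλ = atan2( sin θ sin δ cos φ₁ , cos δ − sin φ₁ sin φ₂ ) = atan2(0.010789, 0.624230) = 0.017281 rad = 0.990°.
Hence λ₂ = -126.428° + 0.990° = -125.438°.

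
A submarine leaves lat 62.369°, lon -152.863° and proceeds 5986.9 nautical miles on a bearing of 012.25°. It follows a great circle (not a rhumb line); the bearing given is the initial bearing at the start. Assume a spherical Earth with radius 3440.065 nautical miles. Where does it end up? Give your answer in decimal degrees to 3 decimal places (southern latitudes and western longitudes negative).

latitude 17.291°, longitude 14.485°

Central angle δ = d/R = 1.740345 rad.
Start latitude φ₁ = 1.088544 rad; initial bearing θ = 0.213803 rad.
sin φ₂ = sin φ₁ cos δ + cos φ₁ sin δ cos θ = (0.885953)(-0.168738) + (0.463775)(0.985661)(0.977231) = 0.297224
φ₂ = asin(0.297224) = 0.301784 rad = 17.291°.
Then Δλ = atan2(0.096992, -0.432064) = 2.920768 rad, from sin θ sin δ cos φ₁ over cos δ − sin φ₁ sin φ₂.
Hence λ₂ = -152.863° + 167.348° = 14.485°.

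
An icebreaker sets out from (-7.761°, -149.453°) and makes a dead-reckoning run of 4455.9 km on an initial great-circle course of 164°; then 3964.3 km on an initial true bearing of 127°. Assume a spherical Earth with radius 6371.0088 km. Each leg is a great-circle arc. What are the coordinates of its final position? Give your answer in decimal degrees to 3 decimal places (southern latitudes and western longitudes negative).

Apply the spherical direct solution leg by leg, carrying full precision between legs.
Leg 1: from (-7.761°, -149.453°), δ = 4455.9/6371.0088 = 0.699403 rad, θ = 164° → φ = -45.766°, λ = -134.717°.
Leg 2: from (-45.766°, -134.717°), δ = 3964.3/6371.0088 = 0.622241 rad, θ = 127° → φ = -55.782°, λ = -78.848°.

latitude -55.782°, longitude -78.848°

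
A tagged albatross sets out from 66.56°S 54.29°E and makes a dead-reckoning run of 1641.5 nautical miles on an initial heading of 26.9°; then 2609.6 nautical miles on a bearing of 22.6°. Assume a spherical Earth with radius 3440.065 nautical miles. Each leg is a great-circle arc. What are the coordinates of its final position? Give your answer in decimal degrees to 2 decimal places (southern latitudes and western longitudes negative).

latitude 0.47°, longitude 85.53°

Apply the spherical direct solution leg by leg, carrying full precision between legs.
Leg 1: from (-66.56°, 54.29°), δ = 1641.5/3440.065 = 0.477171 rad, θ = 26.9° → φ = -40.70°, λ = 70.20°.
Leg 2: from (-40.70°, 70.20°), δ = 2609.6/3440.065 = 0.758590 rad, θ = 22.6° → φ = 0.47°, λ = 85.53°.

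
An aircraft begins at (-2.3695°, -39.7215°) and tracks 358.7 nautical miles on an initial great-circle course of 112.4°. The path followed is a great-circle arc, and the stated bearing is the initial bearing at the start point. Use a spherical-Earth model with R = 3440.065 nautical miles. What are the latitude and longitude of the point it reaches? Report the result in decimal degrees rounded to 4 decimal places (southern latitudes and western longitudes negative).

latitude -4.6316°, longitude -34.1813°

The arc subtends δ = 358.7/3440.065 = 0.104271 rad at the centre.
With φ₁ = -2.3695° = -0.041356 rad and θ = 112.4° = 1.961750 rad:
Applying the spherical law of cosines for sides, sin φ₂ = sin φ₁ cos δ + cos φ₁ sin δ cos θ = -0.080748, so φ₂ = -4.6316°.
Δλ = atan2( sin θ sin δ cos φ₁ , cos δ − sin φ₁ sin φ₂ ) = atan2(0.096147, 0.991230) = 0.096695 rad = 5.5402°.
Hence λ₂ = -39.7215° + 5.5402° = -34.1813°.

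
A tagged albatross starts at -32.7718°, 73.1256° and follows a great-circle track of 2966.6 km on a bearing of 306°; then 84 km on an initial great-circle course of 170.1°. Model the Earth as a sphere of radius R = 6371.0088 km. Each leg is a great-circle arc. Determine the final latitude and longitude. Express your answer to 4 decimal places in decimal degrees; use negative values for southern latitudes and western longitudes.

Apply the spherical direct solution leg by leg, carrying full precision between legs.
Leg 1: from (-32.7718°, 73.1256°), δ = 2966.6/6371.0088 = 0.465641 rad, θ = 306° → φ = -15.1744°, λ = 51.0167°.
Leg 2: from (-15.1744°, 51.0167°), δ = 84/6371.0088 = 0.013185 rad, θ = 170.1° → φ = -15.9186°, λ = 51.1518°.

latitude -15.9186°, longitude 51.1518°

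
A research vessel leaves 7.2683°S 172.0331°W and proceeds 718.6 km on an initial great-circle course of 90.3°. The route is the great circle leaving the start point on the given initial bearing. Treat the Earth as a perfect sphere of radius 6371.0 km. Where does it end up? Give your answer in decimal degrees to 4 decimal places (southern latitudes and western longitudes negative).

δ = 718.6/6371 = 0.112792 rad (6.4625°).
Start latitude φ₁ = -0.126856 rad; initial bearing θ = 1.576032 rad.
Applying the spherical law of cosines for sides, sin φ₂ = sin φ₁ cos δ + cos φ₁ sin δ cos θ = -0.126296, so φ₂ = -7.2556°.
Δλ = atan2( sin θ sin δ cos φ₁ , cos δ − sin φ₁ sin φ₂ ) = atan2(0.111647, 0.977667) = 0.113705 rad = 6.5148°.
λ₂ = -172.0331° + 6.5148° = -165.5183°.

latitude -7.2556°, longitude -165.5183°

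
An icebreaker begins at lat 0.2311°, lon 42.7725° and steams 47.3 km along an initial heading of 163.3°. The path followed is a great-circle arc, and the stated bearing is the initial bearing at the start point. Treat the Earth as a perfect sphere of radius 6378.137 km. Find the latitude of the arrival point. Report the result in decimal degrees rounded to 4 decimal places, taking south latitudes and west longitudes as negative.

Central angle δ = d/R = 0.007416 rad.
Converting: φ₁ = 0.004033 rad, θ = 2.850123 rad.
Destination latitude: φ₂ = arcsin( sin φ₁ cos δ + cos φ₁ sin δ cos θ ) = arcsin(-0.003070) = -0.1759°.
Then Δλ = atan2(0.002131, 0.999985) = 0.002131 rad, from sin θ sin δ cos φ₁ over cos δ − sin φ₁ sin φ₂.
Hence λ₂ = 42.7725° + 0.1221° = 42.8946°.

latitude -0.1759°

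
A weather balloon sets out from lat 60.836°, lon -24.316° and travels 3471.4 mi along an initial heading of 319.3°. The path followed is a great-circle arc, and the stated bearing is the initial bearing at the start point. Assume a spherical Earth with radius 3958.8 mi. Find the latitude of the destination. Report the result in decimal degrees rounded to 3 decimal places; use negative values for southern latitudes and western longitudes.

latitude 57.404°

δ = 3471.4/3958.8 = 0.876882 rad (50.2416°).
Converting: φ₁ = 1.061789 rad, θ = 5.572836 rad.
sin φ₂ = sin φ₁ cos δ + cos φ₁ sin δ cos θ = (0.873228)(0.639551) + (0.487311)(0.768748)(0.758134) = 0.842486
φ₂ = asin(0.842486) = 1.001882 rad = 57.404°.
For the longitude increment, Δλ = atan2( sin θ sin δ cos φ₁, cos δ − sin φ₁ sin φ₂ ) = atan2(-0.244289, -0.096132) = -111.480°.
Hence λ₂ = -24.316° + -111.480° = -135.796°.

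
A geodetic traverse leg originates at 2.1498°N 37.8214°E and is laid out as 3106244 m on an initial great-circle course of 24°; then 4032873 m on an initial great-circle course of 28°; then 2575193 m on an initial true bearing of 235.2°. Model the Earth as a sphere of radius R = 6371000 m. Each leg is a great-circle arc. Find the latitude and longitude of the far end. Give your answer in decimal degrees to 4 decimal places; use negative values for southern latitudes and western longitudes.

latitude 40.1149°, longitude 55.5617°

Apply the spherical direct solution leg by leg, carrying full precision between legs.
Leg 1: from (2.1498°, 37.8214°), δ = 3106244/6371000 = 0.487560 rad, θ = 24° → φ = 27.4394°, λ = 50.2192°.
Leg 2: from (27.4394°, 50.2192°), δ = 4032873/6371000 = 0.633005 rad, θ = 28° → φ = 56.6255°, λ = 80.5410°.
Leg 3: from (56.6255°, 80.5410°), δ = 2575193/6371000 = 0.404205 rad, θ = 235.2° → φ = 40.1149°, λ = 55.5617°.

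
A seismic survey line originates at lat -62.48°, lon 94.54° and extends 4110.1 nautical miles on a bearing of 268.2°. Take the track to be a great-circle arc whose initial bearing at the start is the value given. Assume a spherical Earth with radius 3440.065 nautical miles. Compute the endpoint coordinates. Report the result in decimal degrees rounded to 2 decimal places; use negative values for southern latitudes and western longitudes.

latitude -19.83°, longitude 13.33°

δ = 4110.1/3440.065 = 1.194774 rad (68.4555°).
Converting: φ₁ = -1.090482 rad, θ = 4.680973 rad.
Destination latitude: φ₂ = arcsin( sin φ₁ cos δ + cos φ₁ sin δ cos θ ) = arcsin(-0.339172) = -19.83°.
Then Δλ = atan2(-0.429563, 0.066429) = -1.417368 rad, from sin θ sin δ cos φ₁ over cos δ − sin φ₁ sin φ₂.
λ₂ = 94.54° + -81.21° = 13.33°.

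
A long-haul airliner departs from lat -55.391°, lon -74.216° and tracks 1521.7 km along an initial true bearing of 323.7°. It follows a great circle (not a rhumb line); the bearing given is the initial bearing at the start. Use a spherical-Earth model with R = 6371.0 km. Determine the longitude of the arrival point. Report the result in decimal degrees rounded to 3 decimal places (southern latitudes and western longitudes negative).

Angular distance δ = d/R = 1521.7 / 6371 = 0.238848 rad.
Converting: φ₁ = -0.966755 rad, θ = 5.649631 rad.
Destination latitude: φ₂ = arcsin( sin φ₁ cos δ + cos φ₁ sin δ cos θ ) = arcsin(-0.691387) = -43.740°.
Then Δλ = atan2(-0.079551, 0.402567) = -0.195095 rad, from sin θ sin δ cos φ₁ over cos δ − sin φ₁ sin φ₂.
λ₂ = -74.216° + -11.178° = -85.394°.

longitude -85.394°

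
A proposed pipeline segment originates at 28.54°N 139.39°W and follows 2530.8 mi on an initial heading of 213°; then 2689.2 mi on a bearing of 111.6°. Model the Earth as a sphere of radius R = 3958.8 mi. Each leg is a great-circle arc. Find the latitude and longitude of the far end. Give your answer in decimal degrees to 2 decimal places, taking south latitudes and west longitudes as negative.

Apply the spherical direct solution leg by leg, carrying full precision between legs.
Leg 1: from (28.54°, -139.39°), δ = 2530.8/3958.8 = 0.639285 rad, θ = 213° → φ = -3.22°, λ = -158.38°.
Leg 2: from (-3.22°, -158.38°), δ = 2689.2/3958.8 = 0.679297 rad, θ = 111.6° → φ = -15.94°, λ = -120.98°.

latitude -15.94°, longitude -120.98°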